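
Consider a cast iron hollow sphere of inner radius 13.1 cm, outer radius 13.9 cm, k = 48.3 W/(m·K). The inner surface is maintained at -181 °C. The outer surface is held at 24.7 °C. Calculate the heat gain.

Q = 2.84×10^5 W

Q = 4πk·ΔT/(1/r₁ − 1/r₂) = 4π × 48.3 × 205.7 / (1/0.131 − 1/0.139) = 2.84×10^5 W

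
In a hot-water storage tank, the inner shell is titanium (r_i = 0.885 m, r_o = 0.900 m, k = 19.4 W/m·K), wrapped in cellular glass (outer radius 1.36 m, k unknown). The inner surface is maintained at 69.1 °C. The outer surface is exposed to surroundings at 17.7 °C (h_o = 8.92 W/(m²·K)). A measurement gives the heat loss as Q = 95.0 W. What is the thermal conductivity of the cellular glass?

k = 0.0558 W/m·K

ΣR = ΔT/Q = |69.1 − 17.7|/95.0 = 0.5411 K/W
Known resistances:
  R_titanium = (1/0.885 − 1/0.900)/(4πk) = 0.01883/(4π·19.4) = 7.725×10^-5 K/W
  R_conv,out = 1/(4πr²h) = 1/(4π·1.36²·8.92) = 0.004823 K/W
R_cellular glass = ΣR − ΣR_known = 0.5411 − 0.004900 = 0.5362 K/W
(1/r₁−1/r₂)/(4πk) = 0.5362 ⇒ k = 0.3758/(4π·0.5362) = 0.0558 W/m·K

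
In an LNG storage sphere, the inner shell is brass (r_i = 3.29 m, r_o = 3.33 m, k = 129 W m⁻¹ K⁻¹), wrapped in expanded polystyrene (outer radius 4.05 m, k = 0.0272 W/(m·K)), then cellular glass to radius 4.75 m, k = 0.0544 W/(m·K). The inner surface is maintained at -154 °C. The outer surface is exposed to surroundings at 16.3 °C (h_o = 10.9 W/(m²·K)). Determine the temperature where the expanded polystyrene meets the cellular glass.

Series thermal resistances, inner to outer:
  R_brass = (1/3.29 − 1/3.33)/(4πk) = 0.003651/(4π·129) = 2.252×10^-6 K/W
  R_expanded polystyrene = (1/3.33 − 1/4.05)/(4πk) = 0.05339/(4π·0.0272) = 0.1562 K/W
  R_cellular glass = (1/4.05 − 1/4.75)/(4πk) = 0.03639/(4π·0.0544) = 0.05323 K/W
  R_conv,out = 1/(4πr²h) = 1/(4π·4.75²·10.9) = 3.236×10^-4 K/W
ΣR = 2.252×10^-6 + 0.1562 + 0.05323 + 3.236×10^-4 = 0.2098 K/W
Q = ΔT/ΣR = (-154 °C − 16.3 °C)/0.2098 = -811.7 W
From the inner boundary to the expanded polystyrene/cellular glass interface, ΣR_partial = 0.1562 K/W.
T_interface = T_in − Q·ΣR_partial = -154 °C − (-811.7)(0.1562) = -27.2 °C

T = -27.2 °C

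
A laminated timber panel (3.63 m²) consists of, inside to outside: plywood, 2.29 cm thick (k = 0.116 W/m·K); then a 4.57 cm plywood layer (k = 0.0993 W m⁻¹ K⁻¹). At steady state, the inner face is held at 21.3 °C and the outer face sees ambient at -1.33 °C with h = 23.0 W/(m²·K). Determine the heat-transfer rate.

Resistance network (inner→outer):
  R_plywood = L/(kA) = 0.0229/(0.116·3.63) = 0.05438 K/W
  R_plywood = L/(kA) = 0.0457/(0.0993·3.63) = 0.1268 K/W
  R_conv,out = 1/(hA) = 1/(23.0·3.63) = 0.01198 K/W
ΣR = 0.05438 + 0.1268 + 0.01198 = 0.1932 K/W
Q = ΔT/ΣR = (21.3 °C − -1.33 °C)/0.1932 = 117 W

Q = 117 W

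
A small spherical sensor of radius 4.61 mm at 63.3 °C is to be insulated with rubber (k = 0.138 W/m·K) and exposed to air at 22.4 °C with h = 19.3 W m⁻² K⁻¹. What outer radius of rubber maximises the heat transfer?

r_cr = 1.43 cm

For a sphere, r_cr = 2k_ins/h = 2·0.138/19.3 = 0.0143 m = 1.43 cm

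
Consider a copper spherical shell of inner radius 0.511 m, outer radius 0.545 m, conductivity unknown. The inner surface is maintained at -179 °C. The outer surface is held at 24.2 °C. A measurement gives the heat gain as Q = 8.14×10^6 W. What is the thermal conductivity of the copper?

ΣR = ΔT/Q = |-179 − 24.2|/8.14×10^6 = 2.496×10^-5 K/W
(1/r₁−1/r₂)/(4πk) = 2.496×10^-5 ⇒ k = 0.1221/(4π·2.496×10^-5) = 389 W/m·K

k = 389 W/m·K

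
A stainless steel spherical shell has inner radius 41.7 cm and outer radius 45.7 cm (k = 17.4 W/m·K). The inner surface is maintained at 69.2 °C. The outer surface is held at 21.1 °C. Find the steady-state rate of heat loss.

Q = 50100 W

Q = 4πk·ΔT/(1/r₁ − 1/r₂) = 4π × 17.4 × 48.1 / (1/0.417 − 1/0.457) = 50100 W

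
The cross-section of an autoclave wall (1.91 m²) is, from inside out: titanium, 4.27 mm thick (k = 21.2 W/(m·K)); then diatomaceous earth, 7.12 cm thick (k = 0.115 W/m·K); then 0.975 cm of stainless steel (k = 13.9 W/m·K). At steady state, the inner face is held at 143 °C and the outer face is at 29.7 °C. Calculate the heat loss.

Resistance network (inner→outer):
  R_titanium = L/(kA) = 0.00427/(21.2·1.91) = 1.055×10^-4 K/W
  R_diatomaceous earth = L/(kA) = 0.0712/(0.115·1.91) = 0.3242 K/W
  R_stainless steel = L/(kA) = 0.00975/(13.9·1.91) = 3.672×10^-4 K/W
ΣR = 1.055×10^-4 + 0.3242 + 3.672×10^-4 = 0.3247 K/W
Q = ΔT/ΣR = (143 °C − 29.7 °C)/0.3247 = 349 W

Q = 349 W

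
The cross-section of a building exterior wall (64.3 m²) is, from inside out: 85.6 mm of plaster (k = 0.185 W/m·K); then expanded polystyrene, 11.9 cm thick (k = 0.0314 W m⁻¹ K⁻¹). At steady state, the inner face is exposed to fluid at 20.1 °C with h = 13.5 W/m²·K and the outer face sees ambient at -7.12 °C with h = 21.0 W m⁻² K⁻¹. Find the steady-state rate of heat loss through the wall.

Q = 400 W

Treat each layer as a resistance in series:
  R_conv,in = 1/(hA) = 1/(13.5·64.3) = 0.001152 K/W
  R_plaster = L/(kA) = 0.0856/(0.185·64.3) = 0.007196 K/W
  R_expanded polystyrene = L/(kA) = 0.119/(0.0314·64.3) = 0.05894 K/W
  R_conv,out = 1/(hA) = 1/(21.0·64.3) = 7.406×10^-4 K/W
ΣR = 0.001152 + 0.007196 + 0.05894 + 7.406×10^-4 = 0.06803 K/W
Q = ΔT/ΣR = (20.1 °C − -7.12 °C)/0.06803 = 400 W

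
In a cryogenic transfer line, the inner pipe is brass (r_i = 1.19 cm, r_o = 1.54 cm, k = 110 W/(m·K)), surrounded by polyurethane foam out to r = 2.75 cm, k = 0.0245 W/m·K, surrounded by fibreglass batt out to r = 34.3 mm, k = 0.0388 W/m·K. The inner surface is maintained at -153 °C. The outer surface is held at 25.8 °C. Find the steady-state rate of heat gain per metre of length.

Treat each layer as a resistance in series:
  R'_brass = ln(0.0154/0.0119)/(2πk) = 0.2578/(2π·110) = 3.730×10^-4 m·K/W
  R'_polyurethane foam = ln(0.0275/0.0154)/(2πk) = 0.5798/(2π·0.0245) = 3.767 m·K/W
  R'_fibreglass batt = ln(0.0343/0.0275)/(2πk) = 0.2210/(2π·0.0388) = 0.9064 m·K/W
ΣR = 3.730×10^-4 + 3.767 + 0.9064 = 4.674 m·K/W
Q' = ΔT/ΣR = (-153 °C − 25.8 °C)/4.674 = -38.3 W/m
(Negative Q' ⇒ heat flows inward; heat gain = 38.3 W/m.)

Q' = 38.3 W/m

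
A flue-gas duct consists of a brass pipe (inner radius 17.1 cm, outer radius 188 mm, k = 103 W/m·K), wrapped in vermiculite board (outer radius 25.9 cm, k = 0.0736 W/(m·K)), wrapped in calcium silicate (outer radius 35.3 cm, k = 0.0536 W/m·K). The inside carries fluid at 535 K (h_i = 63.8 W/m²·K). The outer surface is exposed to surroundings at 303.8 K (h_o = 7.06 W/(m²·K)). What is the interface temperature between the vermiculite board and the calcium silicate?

T = 438 K

Treat each layer as a resistance in series:
  R'_conv,in = 1/(2πr h) = 1/(2π·0.171·63.8) = 0.01459 m·K/W
  R'_brass = ln(0.188/0.171)/(2πk) = 0.09478/(2π·103) = 1.465×10^-4 m·K/W
  R'_vermiculite board = ln(0.259/0.188)/(2πk) = 0.3204/(2π·0.0736) = 0.6928 m·K/W
  R'_calcium silicate = ln(0.353/0.259)/(2πk) = 0.3096/(2π·0.0536) = 0.9194 m·K/W
  R'_conv,out = 1/(2πr h) = 1/(2π·0.353·7.06) = 0.06386 m·K/W
ΣR = 0.01459 + 1.465×10^-4 + 0.6928 + 0.9194 + 0.06386 = 1.691 m·K/W
Q' = ΔT/ΣR = (535 K − 303.8 K)/1.691 = 136.7 W/m
From the inner boundary to the vermiculite board/calcium silicate interface, ΣR_partial = 0.7075 m·K/W.
T_interface = T_in − Q'·ΣR_partial = 535 K − (136.7)(0.7075) = 438 K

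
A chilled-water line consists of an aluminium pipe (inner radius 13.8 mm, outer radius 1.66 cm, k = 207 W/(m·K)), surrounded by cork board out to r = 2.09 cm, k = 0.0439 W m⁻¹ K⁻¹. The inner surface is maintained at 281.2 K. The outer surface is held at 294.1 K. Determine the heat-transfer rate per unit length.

Q' = 15.4 W/m

Treat each layer as a resistance in series:
  R'_aluminium = ln(0.0166/0.0138)/(2πk) = 0.1847/(2π·207) = 1.420×10^-4 m·K/W
  R'_cork board = ln(0.0209/0.0166)/(2πk) = 0.2303/(2π·0.0439) = 0.8351 m·K/W
ΣR = 1.420×10^-4 + 0.8351 = 0.8352 m·K/W
Q' = ΔT/ΣR = (281.2 K − 294.1 K)/0.8352 = -15.4 W/m
(Negative Q' ⇒ heat flows inward; heat gain = 15.4 W/m.)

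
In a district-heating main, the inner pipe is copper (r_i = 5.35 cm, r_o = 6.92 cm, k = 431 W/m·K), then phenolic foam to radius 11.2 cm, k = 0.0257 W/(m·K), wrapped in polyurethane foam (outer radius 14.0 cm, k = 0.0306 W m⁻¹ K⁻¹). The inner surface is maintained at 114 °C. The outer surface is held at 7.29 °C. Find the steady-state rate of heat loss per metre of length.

Series thermal resistances, inner to outer:
  R'_copper = ln(0.0692/0.0535)/(2πk) = 0.2573/(2π·431) = 9.502×10^-5 m·K/W
  R'_phenolic foam = ln(0.112/0.0692)/(2πk) = 0.4815/(2π·0.0257) = 2.982 m·K/W
  R'_polyurethane foam = ln(0.140/0.112)/(2πk) = 0.2231/(2π·0.0306) = 1.161 m·K/W
ΣR = 9.502×10^-5 + 2.982 + 1.161 = 4.143 m·K/W
Q' = ΔT/ΣR = (114 °C − 7.29 °C)/4.143 = 25.8 W/m

Q' = 25.8 W/m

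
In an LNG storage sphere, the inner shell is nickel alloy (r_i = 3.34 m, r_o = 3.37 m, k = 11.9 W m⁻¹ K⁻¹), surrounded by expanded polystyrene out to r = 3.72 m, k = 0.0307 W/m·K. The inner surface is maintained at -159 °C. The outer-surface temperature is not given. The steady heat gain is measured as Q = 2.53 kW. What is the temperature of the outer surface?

Series resistances:
  R_nickel alloy = (1/3.34 − 1/3.37)/(4πk) = 0.002665/(4π·11.9) = 1.782×10^-5 K/W
  R_expanded polystyrene = (1/3.37 − 1/3.72)/(4πk) = 0.02792/(4π·0.0307) = 0.07237 K/W
ΣR = 0.07239 K/W
ΔT = Q·ΣR = 2530 × 0.07239 = 183.1 K
Heat flows inward, so T_out = T_in + ΔT = -159 + 183.1 = 24.1 °C

T_out = 24.1 °C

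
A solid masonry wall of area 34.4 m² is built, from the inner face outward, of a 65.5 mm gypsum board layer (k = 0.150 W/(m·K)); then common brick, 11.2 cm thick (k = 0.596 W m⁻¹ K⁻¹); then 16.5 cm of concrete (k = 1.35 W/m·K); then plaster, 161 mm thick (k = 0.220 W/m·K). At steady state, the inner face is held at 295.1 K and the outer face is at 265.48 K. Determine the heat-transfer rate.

Q = 689 W

Series thermal resistances, inner to outer:
  R_gypsum board = L/(kA) = 0.0655/(0.150·34.4) = 0.01269 K/W
  R_common brick = L/(kA) = 0.112/(0.596·34.4) = 0.005463 K/W
  R_concrete = L/(kA) = 0.165/(1.35·34.4) = 0.003553 K/W
  R_plaster = L/(kA) = 0.161/(0.220·34.4) = 0.02127 K/W
ΣR = 0.01269 + 0.005463 + 0.003553 + 0.02127 = 0.04298 K/W
Q = ΔT/ΣR = (295.1 K − 265.48 K)/0.04298 = 689 W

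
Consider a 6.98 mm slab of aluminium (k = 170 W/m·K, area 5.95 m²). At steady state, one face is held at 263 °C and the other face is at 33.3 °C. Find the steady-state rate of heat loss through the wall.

Q = kA·ΔT/L = 170 × 5.95 × |263 °C − 33.3 °C| / 0.00698 = 3.33×10^7 W

Q = 33300 kW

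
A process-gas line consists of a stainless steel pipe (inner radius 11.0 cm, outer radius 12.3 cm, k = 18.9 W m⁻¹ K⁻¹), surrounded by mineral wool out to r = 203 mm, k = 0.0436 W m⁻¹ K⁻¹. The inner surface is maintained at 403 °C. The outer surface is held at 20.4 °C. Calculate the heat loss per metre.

Q' = 209 W/m

Treat each layer as a resistance in series:
  R'_stainless steel = ln(0.123/0.110)/(2πk) = 0.1117/(2π·18.9) = 9.406×10^-4 m·K/W
  R'_mineral wool = ln(0.203/0.123)/(2πk) = 0.5010/(2π·0.0436) = 1.829 m·K/W
ΣR = 9.406×10^-4 + 1.829 = 1.830 m·K/W
Q' = ΔT/ΣR = (403 °C − 20.4 °C)/1.830 = 209 W/m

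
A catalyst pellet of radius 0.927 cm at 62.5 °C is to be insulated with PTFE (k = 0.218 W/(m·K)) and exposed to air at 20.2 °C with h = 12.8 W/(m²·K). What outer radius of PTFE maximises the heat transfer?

For a sphere, r_cr = 2k_ins/h = 2·0.218/12.8 = 0.0341 m = 3.41 cm

r_cr = 3.41 cm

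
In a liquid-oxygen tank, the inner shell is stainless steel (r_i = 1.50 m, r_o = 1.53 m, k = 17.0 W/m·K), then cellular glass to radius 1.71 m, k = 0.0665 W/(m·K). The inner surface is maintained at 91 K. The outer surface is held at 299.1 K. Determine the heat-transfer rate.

Q = 2530 W

Resistance network (inner→outer):
  R_stainless steel = (1/1.50 − 1/1.53)/(4πk) = 0.01307/(4π·17.0) = 6.119×10^-5 K/W
  R_cellular glass = (1/1.53 − 1/1.71)/(4πk) = 0.06880/(4π·0.0665) = 0.08233 K/W
ΣR = 6.119×10^-5 + 0.08233 = 0.08239 K/W
Q = ΔT/ΣR = (91 K − 299.1 K)/0.08239 = -2530 W
(Negative Q ⇒ heat flows inward; heat gain = 2530 W.)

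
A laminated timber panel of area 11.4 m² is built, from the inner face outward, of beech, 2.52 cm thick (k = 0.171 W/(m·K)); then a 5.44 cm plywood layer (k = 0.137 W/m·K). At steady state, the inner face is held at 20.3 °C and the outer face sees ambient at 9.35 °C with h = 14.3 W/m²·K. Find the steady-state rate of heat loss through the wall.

Q = 203 W

Series thermal resistances, inner to outer:
  R_beech = L/(kA) = 0.0252/(0.171·11.4) = 0.01293 K/W
  R_plywood = L/(kA) = 0.0544/(0.137·11.4) = 0.03483 K/W
  R_conv,out = 1/(hA) = 1/(14.3·11.4) = 0.006134 K/W
ΣR = 0.01293 + 0.03483 + 0.006134 = 0.05389 K/W
Q = ΔT/ΣR = (20.3 °C − 9.35 °C)/0.05389 = 203 W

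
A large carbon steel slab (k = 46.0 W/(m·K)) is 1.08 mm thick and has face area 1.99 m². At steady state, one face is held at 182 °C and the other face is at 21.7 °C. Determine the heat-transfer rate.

Q = 13600 kW

Q = kA·ΔT/L = 46.0 × 1.99 × |182 °C − 21.7 °C| / 0.00108 = 1.36×10^7 W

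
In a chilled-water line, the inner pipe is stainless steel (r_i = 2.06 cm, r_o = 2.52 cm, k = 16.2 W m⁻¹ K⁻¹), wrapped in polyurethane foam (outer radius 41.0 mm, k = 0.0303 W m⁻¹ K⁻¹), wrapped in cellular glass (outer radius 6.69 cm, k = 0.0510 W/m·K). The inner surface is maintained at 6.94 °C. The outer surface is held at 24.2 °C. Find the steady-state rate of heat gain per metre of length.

Resistance network (inner→outer):
  R'_stainless steel = ln(0.0252/0.0206)/(2πk) = 0.2016/(2π·16.2) = 0.001980 m·K/W
  R'_polyurethane foam = ln(0.0410/0.0252)/(2πk) = 0.4867/(2π·0.0303) = 2.557 m·K/W
  R'_cellular glass = ln(0.0669/0.0410)/(2πk) = 0.4896/(2π·0.0510) = 1.528 m·K/W
ΣR = 0.001980 + 2.557 + 1.528 = 4.087 m·K/W
Q' = ΔT/ΣR = (6.94 °C − 24.2 °C)/4.087 = -4.22 W/m
(Negative Q' ⇒ heat flows inward; heat gain = 4.22 W/m.)

Q' = 4.22 W/m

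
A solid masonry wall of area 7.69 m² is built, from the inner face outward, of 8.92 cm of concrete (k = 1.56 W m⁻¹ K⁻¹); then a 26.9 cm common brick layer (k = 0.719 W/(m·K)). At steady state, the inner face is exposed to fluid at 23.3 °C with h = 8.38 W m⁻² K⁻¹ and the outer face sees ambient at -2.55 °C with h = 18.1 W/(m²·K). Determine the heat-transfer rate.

Q = 328 W

Series thermal resistances, inner to outer:
  R_conv,in = 1/(hA) = 1/(8.38·7.69) = 0.01552 K/W
  R_concrete = L/(kA) = 0.0892/(1.56·7.69) = 0.007436 K/W
  R_common brick = L/(kA) = 0.269/(0.719·7.69) = 0.04865 K/W
  R_conv,out = 1/(hA) = 1/(18.1·7.69) = 0.007184 K/W
ΣR = 0.01552 + 0.007436 + 0.04865 + 0.007184 = 0.07879 K/W
Q = ΔT/ΣR = (23.3 °C − -2.55 °C)/0.07879 = 328 W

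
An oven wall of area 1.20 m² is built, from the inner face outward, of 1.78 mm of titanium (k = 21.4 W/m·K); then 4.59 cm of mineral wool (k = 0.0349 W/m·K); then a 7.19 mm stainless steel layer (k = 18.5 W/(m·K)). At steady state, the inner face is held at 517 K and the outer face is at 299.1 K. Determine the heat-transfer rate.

Treat each layer as a resistance in series:
  R_titanium = L/(kA) = 0.00178/(21.4·1.20) = 6.931×10^-5 K/W
  R_mineral wool = L/(kA) = 0.0459/(0.0349·1.20) = 1.096 K/W
  R_stainless steel = L/(kA) = 0.00719/(18.5·1.20) = 3.239×10^-4 K/W
ΣR = 6.931×10^-5 + 1.096 + 3.239×10^-4 = 1.096 K/W
Q = ΔT/ΣR = (517 K − 299.1 K)/1.096 = 199 W

Q = 199 W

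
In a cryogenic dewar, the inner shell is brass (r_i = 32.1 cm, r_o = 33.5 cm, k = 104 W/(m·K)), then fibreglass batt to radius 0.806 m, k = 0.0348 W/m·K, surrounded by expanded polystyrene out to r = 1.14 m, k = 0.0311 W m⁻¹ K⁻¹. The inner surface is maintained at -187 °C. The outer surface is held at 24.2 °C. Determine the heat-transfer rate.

Q = 42.9 W

Series thermal resistances, inner to outer:
  R_brass = (1/0.321 − 1/0.335)/(4πk) = 0.1302/(4π·104) = 9.962×10^-5 K/W
  R_fibreglass batt = (1/0.335 − 1/0.806)/(4πk) = 1.744/(4π·0.0348) = 3.989 K/W
  R_expanded polystyrene = (1/0.806 − 1/1.14)/(4πk) = 0.3635/(4π·0.0311) = 0.9301 K/W
ΣR = 9.962×10^-5 + 3.989 + 0.9301 = 4.919 K/W
Q = ΔT/ΣR = (-187 °C − 24.2 °C)/4.919 = -42.9 W
(Negative Q ⇒ heat flows inward; heat gain = 42.9 W.)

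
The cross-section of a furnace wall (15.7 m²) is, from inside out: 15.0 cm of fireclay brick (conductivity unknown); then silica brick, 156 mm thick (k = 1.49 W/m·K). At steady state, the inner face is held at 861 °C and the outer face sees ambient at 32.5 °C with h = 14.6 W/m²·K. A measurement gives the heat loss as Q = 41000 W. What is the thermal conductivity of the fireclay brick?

ΣR = ΔT/Q = |861 − 32.5|/41000 = 0.02021 K/W
Known resistances:
  R_silica brick = L/(kA) = 0.156/(1.49·15.7) = 0.006669 K/W
  R_conv,out = 1/(hA) = 1/(14.6·15.7) = 0.004363 K/W
R_fireclay brick = ΣR − ΣR_known = 0.02021 − 0.01103 = 0.009180 K/W
L/(kA) = 0.009180 ⇒ k = 0.150/(0.009180·15.7) = 1.04 W/m·K

k = 1.04 W/m·K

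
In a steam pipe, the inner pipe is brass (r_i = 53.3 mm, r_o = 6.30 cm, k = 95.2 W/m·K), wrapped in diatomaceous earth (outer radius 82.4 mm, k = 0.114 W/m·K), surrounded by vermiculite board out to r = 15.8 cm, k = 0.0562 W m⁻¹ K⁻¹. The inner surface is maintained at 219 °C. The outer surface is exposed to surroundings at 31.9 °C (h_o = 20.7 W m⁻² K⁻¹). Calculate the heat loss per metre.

Resistance network (inner→outer):
  R'_brass = ln(0.0630/0.0533)/(2πk) = 0.1672/(2π·95.2) = 2.795×10^-4 m·K/W
  R'_diatomaceous earth = ln(0.0824/0.0630)/(2πk) = 0.2685/(2π·0.114) = 0.3748 m·K/W
  R'_vermiculite board = ln(0.158/0.0824)/(2πk) = 0.6510/(2π·0.0562) = 1.844 m·K/W
  R'_conv,out = 1/(2πr h) = 1/(2π·0.158·20.7) = 0.04866 m·K/W
ΣR = 2.795×10^-4 + 0.3748 + 1.844 + 0.04866 = 2.268 m·K/W
Q' = ΔT/ΣR = (219 °C − 31.9 °C)/2.268 = 82.5 W/m

Q' = 82.5 W/m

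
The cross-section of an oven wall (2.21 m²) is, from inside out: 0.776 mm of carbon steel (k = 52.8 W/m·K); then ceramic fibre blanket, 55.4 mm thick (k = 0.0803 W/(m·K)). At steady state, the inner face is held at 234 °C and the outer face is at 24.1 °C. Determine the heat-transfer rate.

Q = 672 W

Resistance network (inner→outer):
  R_carbon steel = L/(kA) = 7.76×10^-4/(52.8·2.21) = 6.650×10^-6 K/W
  R_ceramic fibre blanket = L/(kA) = 0.0554/(0.0803·2.21) = 0.3122 K/W
ΣR = 6.650×10^-6 + 0.3122 = 0.3122 K/W
Q = ΔT/ΣR = (234 °C − 24.1 °C)/0.3122 = 672 W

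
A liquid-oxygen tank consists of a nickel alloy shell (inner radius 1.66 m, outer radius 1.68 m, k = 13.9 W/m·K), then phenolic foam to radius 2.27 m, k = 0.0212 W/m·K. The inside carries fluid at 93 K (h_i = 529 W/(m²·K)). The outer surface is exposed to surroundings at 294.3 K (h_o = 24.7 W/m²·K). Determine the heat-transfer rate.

Treat each layer as a resistance in series:
  R_conv,in = 1/(4πr²h) = 1/(4π·1.66²·529) = 5.459×10^-5 K/W
  R_nickel alloy = (1/1.66 − 1/1.68)/(4πk) = 0.007172/(4π·13.9) = 4.106×10^-5 K/W
  R_phenolic foam = (1/1.68 − 1/2.27)/(4πk) = 0.1547/(4π·0.0212) = 0.5807 K/W
  R_conv,out = 1/(4πr²h) = 1/(4π·2.27²·24.7) = 6.252×10^-4 K/W
ΣR = 5.459×10^-5 + 4.106×10^-5 + 0.5807 + 6.252×10^-4 = 0.5814 K/W
Q = ΔT/ΣR = (93 K − 294.3 K)/0.5814 = -346 W
(Negative Q ⇒ heat flows inward; heat gain = 346 W.)

Q = 346 W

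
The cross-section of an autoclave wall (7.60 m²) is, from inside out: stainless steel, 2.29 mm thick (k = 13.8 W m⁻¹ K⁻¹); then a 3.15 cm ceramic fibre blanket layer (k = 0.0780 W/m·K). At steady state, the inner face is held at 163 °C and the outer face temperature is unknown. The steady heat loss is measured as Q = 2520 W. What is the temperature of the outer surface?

Series resistances:
  R_stainless steel = L/(kA) = 0.00229/(13.8·7.60) = 2.183×10^-5 K/W
  R_ceramic fibre blanket = L/(kA) = 0.0315/(0.0780·7.60) = 0.05314 K/W
ΣR = 0.05316 K/W
ΔT = Q·ΣR = 2520 × 0.05316 = 134.0 K
Heat flows outward, so T_out = T_in − ΔT = 163 − 134.0 = 29.0 °C

T_out = 29.0 °C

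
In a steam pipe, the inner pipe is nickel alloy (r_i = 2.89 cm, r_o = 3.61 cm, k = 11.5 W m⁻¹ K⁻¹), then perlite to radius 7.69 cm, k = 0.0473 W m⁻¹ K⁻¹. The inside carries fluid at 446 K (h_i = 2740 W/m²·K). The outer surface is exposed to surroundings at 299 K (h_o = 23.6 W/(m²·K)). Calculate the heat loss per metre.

Resistance network (inner→outer):
  R'_conv,in = 1/(2πr h) = 1/(2π·0.0289·2740) = 0.002010 m·K/W
  R'_nickel alloy = ln(0.0361/0.0289)/(2πk) = 0.2225/(2π·11.5) = 0.003079 m·K/W
  R'_perlite = ln(0.0769/0.0361)/(2πk) = 0.7562/(2π·0.0473) = 2.545 m·K/W
  R'_conv,out = 1/(2πr h) = 1/(2π·0.0769·23.6) = 0.08770 m·K/W
ΣR = 0.002010 + 0.003079 + 2.545 + 0.08770 = 2.638 m·K/W
Q' = ΔT/ΣR = (446 K − 299 K)/2.638 = 55.7 W/m

Q' = 55.7 W/m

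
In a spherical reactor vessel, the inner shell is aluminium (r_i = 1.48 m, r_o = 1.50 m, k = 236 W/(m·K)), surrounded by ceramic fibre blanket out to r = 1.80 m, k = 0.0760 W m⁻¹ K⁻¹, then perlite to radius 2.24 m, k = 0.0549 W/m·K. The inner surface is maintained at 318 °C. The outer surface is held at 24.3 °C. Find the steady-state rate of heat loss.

Treat each layer as a resistance in series:
  R_aluminium = (1/1.48 − 1/1.50)/(4πk) = 0.009009/(4π·236) = 3.038×10^-6 K/W
  R_ceramic fibre blanket = (1/1.50 − 1/1.80)/(4πk) = 0.1111/(4π·0.0760) = 0.1163 K/W
  R_perlite = (1/1.80 − 1/2.24)/(4πk) = 0.1091/(4π·0.0549) = 0.1582 K/W
ΣR = 3.038×10^-6 + 0.1163 + 0.1582 = 0.2745 K/W
Q = ΔT/ΣR = (318 °C − 24.3 °C)/0.2745 = 1070 W

Q = 1070 W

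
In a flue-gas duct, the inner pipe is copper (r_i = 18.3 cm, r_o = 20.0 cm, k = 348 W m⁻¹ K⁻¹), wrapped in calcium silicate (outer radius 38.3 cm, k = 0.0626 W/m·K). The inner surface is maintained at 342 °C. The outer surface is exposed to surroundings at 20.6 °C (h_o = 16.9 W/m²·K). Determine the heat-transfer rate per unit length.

Resistance network (inner→outer):
  R'_copper = ln(0.200/0.183)/(2πk) = 0.08883/(2π·348) = 4.063×10^-5 m·K/W
  R'_calcium silicate = ln(0.383/0.200)/(2πk) = 0.6497/(2π·0.0626) = 1.652 m·K/W
  R'_conv,out = 1/(2πr h) = 1/(2π·0.383·16.9) = 0.02459 m·K/W
ΣR = 4.063×10^-5 + 1.652 + 0.02459 = 1.677 m·K/W
Q' = ΔT/ΣR = (342 °C − 20.6 °C)/1.677 = 192 W/m

Q' = 192 W/m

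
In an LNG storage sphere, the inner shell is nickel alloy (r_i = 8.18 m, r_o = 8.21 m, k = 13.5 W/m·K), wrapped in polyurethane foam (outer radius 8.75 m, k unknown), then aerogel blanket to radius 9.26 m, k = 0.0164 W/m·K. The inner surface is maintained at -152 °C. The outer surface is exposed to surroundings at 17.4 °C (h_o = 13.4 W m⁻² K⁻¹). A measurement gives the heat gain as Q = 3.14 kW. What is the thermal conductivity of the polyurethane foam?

k = 0.0256 W/m·K

ΣR = ΔT/Q = |-152 − 17.4|/3140 = 0.05395 K/W
Known resistances:
  R_nickel alloy = (1/8.18 − 1/8.21)/(4πk) = 4.467×10^-4/(4π·13.5) = 2.633×10^-6 K/W
  R_aerogel blanket = (1/8.75 − 1/9.26)/(4πk) = 0.006294/(4π·0.0164) = 0.03054 K/W
  R_conv,out = 1/(4πr²h) = 1/(4π·9.26²·13.4) = 6.926×10^-5 K/W
R_polyurethane foam = ΣR − ΣR_known = 0.05395 − 0.03061 = 0.02334 K/W
(1/r₁−1/r₂)/(4πk) = 0.02334 ⇒ k = 0.007517/(4π·0.02334) = 0.0256 W/m·K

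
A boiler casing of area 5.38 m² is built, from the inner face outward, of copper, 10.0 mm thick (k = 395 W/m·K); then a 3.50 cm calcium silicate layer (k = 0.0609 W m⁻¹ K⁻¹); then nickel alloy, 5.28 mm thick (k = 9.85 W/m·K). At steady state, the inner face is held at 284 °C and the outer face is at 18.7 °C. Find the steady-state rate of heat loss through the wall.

Resistance network (inner→outer):
  R_copper = L/(kA) = 0.0100/(395·5.38) = 4.706×10^-6 K/W
  R_calcium silicate = L/(kA) = 0.0350/(0.0609·5.38) = 0.1068 K/W
  R_nickel alloy = L/(kA) = 0.00528/(9.85·5.38) = 9.964×10^-5 K/W
ΣR = 4.706×10^-6 + 0.1068 + 9.964×10^-5 = 0.1069 K/W
Q = ΔT/ΣR = (284 °C − 18.7 °C)/0.1069 = 2480 W

Q = 2480 W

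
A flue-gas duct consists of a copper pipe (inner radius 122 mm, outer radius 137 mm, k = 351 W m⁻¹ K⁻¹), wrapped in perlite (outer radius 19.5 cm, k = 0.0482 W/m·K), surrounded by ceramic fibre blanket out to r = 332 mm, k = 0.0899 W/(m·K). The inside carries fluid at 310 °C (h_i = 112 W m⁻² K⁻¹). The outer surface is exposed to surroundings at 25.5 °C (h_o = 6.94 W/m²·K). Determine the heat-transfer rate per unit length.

Q' = 130 W/m

Resistance network (inner→outer):
  R'_conv,in = 1/(2πr h) = 1/(2π·0.122·112) = 0.01165 m·K/W
  R'_copper = ln(0.137/0.122)/(2πk) = 0.1160/(2π·351) = 5.258×10^-5 m·K/W
  R'_perlite = ln(0.195/0.137)/(2πk) = 0.3530/(2π·0.0482) = 1.166 m·K/W
  R'_ceramic fibre blanket = ln(0.332/0.195)/(2πk) = 0.5321/(2π·0.0899) = 0.9421 m·K/W
  R'_conv,out = 1/(2πr h) = 1/(2π·0.332·6.94) = 0.06908 m·K/W
ΣR = 0.01165 + 5.258×10^-5 + 1.166 + 0.9421 + 0.06908 = 2.189 m·K/W
Q' = ΔT/ΣR = (310 °C − 25.5 °C)/2.189 = 130 W/m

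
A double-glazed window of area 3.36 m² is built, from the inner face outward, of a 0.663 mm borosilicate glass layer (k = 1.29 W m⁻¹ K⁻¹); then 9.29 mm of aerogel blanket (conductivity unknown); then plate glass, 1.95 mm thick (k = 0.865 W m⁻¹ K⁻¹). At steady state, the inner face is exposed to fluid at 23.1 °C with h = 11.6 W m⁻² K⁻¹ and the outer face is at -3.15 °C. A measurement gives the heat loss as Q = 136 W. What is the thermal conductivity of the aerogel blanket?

ΣR = ΔT/Q = |23.1 − -3.15|/136 = 0.1930 K/W
Known resistances:
  R_conv,in = 1/(hA) = 1/(11.6·3.36) = 0.02566 K/W
  R_borosilicate glass = L/(kA) = 6.63×10^-4/(1.29·3.36) = 1.530×10^-4 K/W
  R_plate glass = L/(kA) = 0.00195/(0.865·3.36) = 6.709×10^-4 K/W
R_aerogel blanket = ΣR − ΣR_known = 0.1930 − 0.02648 = 0.1665 K/W
L/(kA) = 0.1665 ⇒ k = 0.00929/(0.1665·3.36) = 0.0166 W/m·K

k = 0.0166 W/m·K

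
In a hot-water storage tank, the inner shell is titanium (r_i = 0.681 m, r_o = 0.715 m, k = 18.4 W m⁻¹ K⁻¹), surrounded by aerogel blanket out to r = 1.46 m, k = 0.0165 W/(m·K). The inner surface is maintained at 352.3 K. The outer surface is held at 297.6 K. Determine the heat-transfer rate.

Series thermal resistances, inner to outer:
  R_titanium = (1/0.681 − 1/0.715)/(4πk) = 0.06983/(4π·18.4) = 3.020×10^-4 K/W
  R_aerogel blanket = (1/0.715 − 1/1.46)/(4πk) = 0.7137/(4π·0.0165) = 3.442 K/W
ΣR = 3.020×10^-4 + 3.442 = 3.442 K/W
Q = ΔT/ΣR = (352.3 K − 297.6 K)/3.442 = 15.9 W

Q = 15.9 W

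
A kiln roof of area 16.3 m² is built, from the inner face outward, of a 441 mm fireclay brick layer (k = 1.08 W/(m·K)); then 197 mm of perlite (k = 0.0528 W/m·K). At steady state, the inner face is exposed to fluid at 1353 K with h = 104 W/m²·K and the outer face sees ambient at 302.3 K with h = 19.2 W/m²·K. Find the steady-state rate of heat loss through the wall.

Treat each layer as a resistance in series:
  R_conv,in = 1/(hA) = 1/(104·16.3) = 5.899×10^-4 K/W
  R_fireclay brick = L/(kA) = 0.441/(1.08·16.3) = 0.02505 K/W
  R_perlite = L/(kA) = 0.197/(0.0528·16.3) = 0.2289 K/W
  R_conv,out = 1/(hA) = 1/(19.2·16.3) = 0.003195 K/W
ΣR = 5.899×10^-4 + 0.02505 + 0.2289 + 0.003195 = 0.2577 K/W
Q = ΔT/ΣR = (1353 K − 302.3 K)/0.2577 = 4080 W

Q = 4.08 kW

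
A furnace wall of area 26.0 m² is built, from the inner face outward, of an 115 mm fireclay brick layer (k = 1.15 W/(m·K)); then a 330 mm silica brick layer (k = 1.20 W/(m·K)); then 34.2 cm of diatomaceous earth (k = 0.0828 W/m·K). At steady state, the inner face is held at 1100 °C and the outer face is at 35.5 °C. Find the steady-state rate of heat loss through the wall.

Series thermal resistances, inner to outer:
  R_fireclay brick = L/(kA) = 0.115/(1.15·26.0) = 0.003846 K/W
  R_silica brick = L/(kA) = 0.330/(1.20·26.0) = 0.01058 K/W
  R_diatomaceous earth = L/(kA) = 0.342/(0.0828·26.0) = 0.1589 K/W
ΣR = 0.003846 + 0.01058 + 0.1589 = 0.1733 K/W
Q = ΔT/ΣR = (1100 °C − 35.5 °C)/0.1733 = 6140 W

Q = 6140 W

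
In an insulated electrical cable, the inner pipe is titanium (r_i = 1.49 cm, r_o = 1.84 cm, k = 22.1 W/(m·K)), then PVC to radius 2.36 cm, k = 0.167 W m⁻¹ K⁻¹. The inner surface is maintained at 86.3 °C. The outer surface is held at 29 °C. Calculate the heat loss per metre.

Q' = 240 W/m

Resistance network (inner→outer):
  R'_titanium = ln(0.0184/0.0149)/(2πk) = 0.2110/(2π·22.1) = 0.001519 m·K/W
  R'_PVC = ln(0.0236/0.0184)/(2πk) = 0.2489/(2π·0.167) = 0.2372 m·K/W
ΣR = 0.001519 + 0.2372 = 0.2387 m·K/W
Q' = ΔT/ΣR = (86.3 °C − 29 °C)/0.2387 = 240 W/m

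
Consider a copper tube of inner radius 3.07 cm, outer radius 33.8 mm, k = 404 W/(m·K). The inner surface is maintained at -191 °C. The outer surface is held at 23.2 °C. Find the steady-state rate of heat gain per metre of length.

Q' = 5.65×10^6 W/m

Q' = 2πk·ΔT/ln(r₂/r₁) = 2π × 404 × 214.2 / ln(0.0338/0.0307) = 5.65×10^6 W/m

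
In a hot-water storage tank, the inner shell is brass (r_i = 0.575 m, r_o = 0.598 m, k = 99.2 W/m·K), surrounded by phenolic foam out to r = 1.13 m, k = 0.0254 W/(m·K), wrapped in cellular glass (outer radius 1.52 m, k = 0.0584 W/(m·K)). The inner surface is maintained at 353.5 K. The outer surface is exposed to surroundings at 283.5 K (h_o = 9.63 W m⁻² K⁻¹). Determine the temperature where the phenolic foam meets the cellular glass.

T = 291.4 K

Resistance network (inner→outer):
  R_brass = (1/0.575 − 1/0.598)/(4πk) = 0.06689/(4π·99.2) = 5.366×10^-5 K/W
  R_phenolic foam = (1/0.598 − 1/1.13)/(4πk) = 0.7873/(4π·0.0254) = 2.467 K/W
  R_cellular glass = (1/1.13 − 1/1.52)/(4πk) = 0.2271/(4π·0.0584) = 0.3094 K/W
  R_conv,out = 1/(4πr²h) = 1/(4π·1.52²·9.63) = 0.003577 K/W
ΣR = 5.366×10^-5 + 2.467 + 0.3094 + 0.003577 = 2.780 K/W
Q = ΔT/ΣR = (353.5 K − 283.5 K)/2.780 = 25.18 W
From the inner boundary to the phenolic foam/cellular glass interface, ΣR_partial = 2.467 K/W.
T_interface = T_in − Q·ΣR_partial = 353.5 K − (25.18)(2.467) = 291.4 K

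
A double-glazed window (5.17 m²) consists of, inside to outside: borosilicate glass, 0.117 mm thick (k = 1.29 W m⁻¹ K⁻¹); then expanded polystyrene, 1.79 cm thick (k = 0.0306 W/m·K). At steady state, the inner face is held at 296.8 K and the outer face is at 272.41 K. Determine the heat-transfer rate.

Q = 216 W

Resistance network (inner→outer):
  R_borosilicate glass = L/(kA) = 1.17×10^-4/(1.29·5.17) = 1.754×10^-5 K/W
  R_expanded polystyrene = L/(kA) = 0.0179/(0.0306·5.17) = 0.1131 K/W
ΣR = 1.754×10^-5 + 0.1131 = 0.1131 K/W
Q = ΔT/ΣR = (296.8 K − 272.41 K)/0.1131 = 216 W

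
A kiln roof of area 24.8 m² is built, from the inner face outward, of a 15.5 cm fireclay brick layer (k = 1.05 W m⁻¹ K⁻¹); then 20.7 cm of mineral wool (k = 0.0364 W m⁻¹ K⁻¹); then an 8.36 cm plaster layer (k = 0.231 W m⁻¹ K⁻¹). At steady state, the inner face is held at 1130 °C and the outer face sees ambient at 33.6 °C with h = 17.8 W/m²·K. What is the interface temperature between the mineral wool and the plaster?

Resistance network (inner→outer):
  R_fireclay brick = L/(kA) = 0.155/(1.05·24.8) = 0.005952 K/W
  R_mineral wool = L/(kA) = 0.207/(0.0364·24.8) = 0.2293 K/W
  R_plaster = L/(kA) = 0.0836/(0.231·24.8) = 0.01459 K/W
  R_conv,out = 1/(hA) = 1/(17.8·24.8) = 0.002265 K/W
ΣR = 0.005952 + 0.2293 + 0.01459 + 0.002265 = 0.2521 K/W
Q = ΔT/ΣR = (1130 °C − 33.6 °C)/0.2521 = 4349 W
From the inner boundary to the mineral wool/plaster interface, ΣR_partial = 0.2353 K/W.
T_interface = T_in − Q·ΣR_partial = 1130 °C − (4349)(0.2353) = 107 °C

T = 107 °C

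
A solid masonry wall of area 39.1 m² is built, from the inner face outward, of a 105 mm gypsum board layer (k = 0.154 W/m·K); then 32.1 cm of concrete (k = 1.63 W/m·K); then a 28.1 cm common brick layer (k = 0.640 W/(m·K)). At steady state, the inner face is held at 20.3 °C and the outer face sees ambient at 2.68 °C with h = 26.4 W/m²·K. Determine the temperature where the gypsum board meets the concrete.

T = 11.4 °C

Resistance network (inner→outer):
  R_gypsum board = L/(kA) = 0.105/(0.154·39.1) = 0.01744 K/W
  R_concrete = L/(kA) = 0.321/(1.63·39.1) = 0.005037 K/W
  R_common brick = L/(kA) = 0.281/(0.640·39.1) = 0.01123 K/W
  R_conv,out = 1/(hA) = 1/(26.4·39.1) = 9.688×10^-4 K/W
ΣR = 0.01744 + 0.005037 + 0.01123 + 9.688×10^-4 = 0.03468 K/W
Q = ΔT/ΣR = (20.3 °C − 2.68 °C)/0.03468 = 508.1 W
From the inner boundary to the gypsum board/concrete interface, ΣR_partial = 0.01744 K/W.
T_interface = T_in − Q·ΣR_partial = 20.3 °C − (508.1)(0.01744) = 11.4 °C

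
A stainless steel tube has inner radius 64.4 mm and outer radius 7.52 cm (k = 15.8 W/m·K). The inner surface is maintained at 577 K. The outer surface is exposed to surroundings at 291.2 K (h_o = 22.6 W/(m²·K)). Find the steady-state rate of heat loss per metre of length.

Q' = 3.00 kW/m

Resistance network (inner→outer):
  R'_stainless steel = ln(0.0752/0.0644)/(2πk) = 0.1550/(2π·15.8) = 0.001562 m·K/W
  R'_conv,out = 1/(2πr h) = 1/(2π·0.0752·22.6) = 0.09365 m·K/W
ΣR = 0.001562 + 0.09365 = 0.09521 m·K/W
Q' = ΔT/ΣR = (577 K − 291.2 K)/0.09521 = 3000 W/m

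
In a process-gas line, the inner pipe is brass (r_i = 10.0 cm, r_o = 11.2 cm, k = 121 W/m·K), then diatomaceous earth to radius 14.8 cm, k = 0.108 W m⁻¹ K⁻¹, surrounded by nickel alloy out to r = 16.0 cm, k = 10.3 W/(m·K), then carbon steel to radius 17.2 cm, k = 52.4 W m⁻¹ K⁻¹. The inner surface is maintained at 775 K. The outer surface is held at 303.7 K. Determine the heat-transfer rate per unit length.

Q' = 1140 W/m

Series thermal resistances, inner to outer:
  R'_brass = ln(0.112/0.100)/(2πk) = 0.1133/(2π·121) = 1.491×10^-4 m·K/W
  R'_diatomaceous earth = ln(0.148/0.112)/(2πk) = 0.2787/(2π·0.108) = 0.4107 m·K/W
  R'_nickel alloy = ln(0.160/0.148)/(2πk) = 0.07796/(2π·10.3) = 0.001205 m·K/W
  R'_carbon steel = ln(0.172/0.160)/(2πk) = 0.07232/(2π·52.4) = 2.197×10^-4 m·K/W
ΣR = 1.491×10^-4 + 0.4107 + 0.001205 + 2.197×10^-4 = 0.4123 m·K/W
Q' = ΔT/ΣR = (775 K − 303.7 K)/0.4123 = 1140 W/m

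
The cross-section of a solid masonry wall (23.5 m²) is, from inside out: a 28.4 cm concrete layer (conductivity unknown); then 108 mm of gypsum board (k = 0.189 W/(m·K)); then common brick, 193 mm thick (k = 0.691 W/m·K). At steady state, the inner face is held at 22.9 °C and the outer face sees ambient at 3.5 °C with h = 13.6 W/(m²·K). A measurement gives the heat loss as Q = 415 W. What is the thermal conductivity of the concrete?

ΣR = ΔT/Q = |22.9 − 3.5|/415 = 0.04675 K/W
Known resistances:
  R_gypsum board = L/(kA) = 0.108/(0.189·23.5) = 0.02432 K/W
  R_common brick = L/(kA) = 0.193/(0.691·23.5) = 0.01189 K/W
  R_conv,out = 1/(hA) = 1/(13.6·23.5) = 0.003129 K/W
R_concrete = ΣR − ΣR_known = 0.04675 − 0.03934 = 0.007410 K/W
L/(kA) = 0.007410 ⇒ k = 0.284/(0.007410·23.5) = 1.63 W/m·K

k = 1.63 W/m·K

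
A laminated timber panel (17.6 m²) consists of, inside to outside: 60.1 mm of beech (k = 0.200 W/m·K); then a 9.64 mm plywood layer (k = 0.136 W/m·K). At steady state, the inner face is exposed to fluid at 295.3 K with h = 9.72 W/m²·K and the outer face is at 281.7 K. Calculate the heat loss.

Q = 505 W

Series thermal resistances, inner to outer:
  R_conv,in = 1/(hA) = 1/(9.72·17.6) = 0.005845 K/W
  R_beech = L/(kA) = 0.0601/(0.200·17.6) = 0.01707 K/W
  R_plywood = L/(kA) = 0.00964/(0.136·17.6) = 0.004027 K/W
ΣR = 0.005845 + 0.01707 + 0.004027 = 0.02694 K/W
Q = ΔT/ΣR = (295.3 K − 281.7 K)/0.02694 = 505 W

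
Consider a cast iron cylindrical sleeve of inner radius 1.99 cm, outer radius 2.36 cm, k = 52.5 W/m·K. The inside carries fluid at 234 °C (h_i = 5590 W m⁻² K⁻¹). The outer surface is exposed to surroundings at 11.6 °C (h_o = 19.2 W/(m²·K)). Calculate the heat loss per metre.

Q' = 630 W/m

Resistance network (inner→outer):
  R'_conv,in = 1/(2πr h) = 1/(2π·0.0199·5590) = 0.001431 m·K/W
  R'_cast iron = ln(0.0236/0.0199)/(2πk) = 0.1705/(2π·52.5) = 5.170×10^-4 m·K/W
  R'_conv,out = 1/(2πr h) = 1/(2π·0.0236·19.2) = 0.3512 m·K/W
ΣR = 0.001431 + 5.170×10^-4 + 0.3512 = 0.3531 m·K/W
Q' = ΔT/ΣR = (234 °C − 11.6 °C)/0.3531 = 630 W/m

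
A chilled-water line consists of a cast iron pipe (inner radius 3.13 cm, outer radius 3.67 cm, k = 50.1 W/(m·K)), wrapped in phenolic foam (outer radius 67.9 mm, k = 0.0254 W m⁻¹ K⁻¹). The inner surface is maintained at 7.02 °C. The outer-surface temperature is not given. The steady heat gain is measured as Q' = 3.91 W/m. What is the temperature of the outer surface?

Series resistances:
  R'_cast iron = ln(0.0367/0.0313)/(2πk) = 0.1592/(2π·50.1) = 5.056×10^-4 m·K/W
  R'_phenolic foam = ln(0.0679/0.0367)/(2πk) = 0.6153/(2π·0.0254) = 3.855 m·K/W
ΣR = 3.856 m·K/W
ΔT = Q'·ΣR = 3.91 × 3.856 = 15.08 K
Heat flows inward, so T_out = T_in + ΔT = 7.02 + 15.08 = 22.1 °C

T_out = 22.1 °C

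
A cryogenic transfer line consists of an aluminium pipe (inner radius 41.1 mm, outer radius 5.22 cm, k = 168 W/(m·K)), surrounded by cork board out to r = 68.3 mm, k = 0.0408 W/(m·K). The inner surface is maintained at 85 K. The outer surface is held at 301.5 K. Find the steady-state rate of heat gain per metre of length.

Treat each layer as a resistance in series:
  R'_aluminium = ln(0.0522/0.0411)/(2πk) = 0.2391/(2π·168) = 2.265×10^-4 m·K/W
  R'_cork board = ln(0.0683/0.0522)/(2πk) = 0.2688/(2π·0.0408) = 1.049 m·K/W
ΣR = 2.265×10^-4 + 1.049 = 1.049 m·K/W
Q' = ΔT/ΣR = (85 K − 301.5 K)/1.049 = -206 W/m
(Negative Q' ⇒ heat flows inward; heat gain = 206 W/m.)

Q' = 206 W/m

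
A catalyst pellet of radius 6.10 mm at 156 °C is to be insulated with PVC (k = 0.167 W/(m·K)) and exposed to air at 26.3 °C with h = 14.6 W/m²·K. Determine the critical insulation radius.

For a sphere, r_cr = 2k_ins/h = 2·0.167/14.6 = 0.0229 m = 2.29 cm

r_cr = 2.29 cm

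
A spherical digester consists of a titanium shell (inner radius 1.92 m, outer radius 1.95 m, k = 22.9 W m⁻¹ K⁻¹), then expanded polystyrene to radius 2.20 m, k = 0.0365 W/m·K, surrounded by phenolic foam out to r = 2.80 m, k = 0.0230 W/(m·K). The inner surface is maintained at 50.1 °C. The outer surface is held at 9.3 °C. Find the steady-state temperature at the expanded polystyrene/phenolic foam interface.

T = 38.9 °C

Resistance network (inner→outer):
  R_titanium = (1/1.92 − 1/1.95)/(4πk) = 0.008013/(4π·22.9) = 2.784×10^-5 K/W
  R_expanded polystyrene = (1/1.95 − 1/2.20)/(4πk) = 0.05828/(4π·0.0365) = 0.1271 K/W
  R_phenolic foam = (1/2.20 − 1/2.80)/(4πk) = 0.09740/(4π·0.0230) = 0.3370 K/W
ΣR = 2.784×10^-5 + 0.1271 + 0.3370 = 0.4641 K/W
Q = ΔT/ΣR = (50.1 °C − 9.3 °C)/0.4641 = 87.91 W
From the inner boundary to the expanded polystyrene/phenolic foam interface, ΣR_partial = 0.1271 K/W.
T_interface = T_in − Q·ΣR_partial = 50.1 °C − (87.91)(0.1271) = 38.9 °C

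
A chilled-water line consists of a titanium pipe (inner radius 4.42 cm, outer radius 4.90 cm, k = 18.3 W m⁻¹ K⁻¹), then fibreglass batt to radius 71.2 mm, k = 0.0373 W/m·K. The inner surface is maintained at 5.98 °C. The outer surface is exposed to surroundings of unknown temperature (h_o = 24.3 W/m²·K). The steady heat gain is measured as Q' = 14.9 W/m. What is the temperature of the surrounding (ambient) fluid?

Series resistances:
  R'_titanium = ln(0.0490/0.0442)/(2πk) = 0.1031/(2π·18.3) = 8.966×10^-4 m·K/W
  R'_fibreglass batt = ln(0.0712/0.0490)/(2πk) = 0.3737/(2π·0.0373) = 1.594 m·K/W
  R'_conv,out = 1/(2πr h) = 1/(2π·0.0712·24.3) = 0.09199 m·K/W
ΣR = 1.687 m·K/W
ΔT = Q'·ΣR = 14.9 × 1.687 = 25.14 K
Heat flows inward, so T_out = T_in + ΔT = 5.98 + 25.14 = 31.1 °C

T_out = 31.1 °C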